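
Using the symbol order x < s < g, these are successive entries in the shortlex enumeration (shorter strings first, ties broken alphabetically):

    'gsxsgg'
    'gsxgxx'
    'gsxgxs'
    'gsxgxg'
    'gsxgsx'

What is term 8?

Stepping forward 3 times from gsxgsx: gsxgsx → gsxgss → gsxgsg, then the target.

gsxggx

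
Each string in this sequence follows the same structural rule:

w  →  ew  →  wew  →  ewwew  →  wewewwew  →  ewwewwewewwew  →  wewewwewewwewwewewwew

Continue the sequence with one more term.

ewwewwewewwewwewewwewewwewwewewwew

From term 3 onward, concatenate the second-to-last term with the last: w·ew = wew, ew·wew = ewwew, …
So term 8 is ewwewwewewwew·wewewwewewwewwewewwew.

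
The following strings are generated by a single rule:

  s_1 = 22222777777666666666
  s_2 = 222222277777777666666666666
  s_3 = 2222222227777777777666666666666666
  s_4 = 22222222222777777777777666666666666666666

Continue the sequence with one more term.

222222222222277777777777777666666666666666666666

Term n consists of 2n+1 2's, followed by 2n+2 7's, followed by 3n+3 6's, where the shown terms are n = 2, 3, 4, 5.
At n = 6 the blocks have lengths 13, 14, 21.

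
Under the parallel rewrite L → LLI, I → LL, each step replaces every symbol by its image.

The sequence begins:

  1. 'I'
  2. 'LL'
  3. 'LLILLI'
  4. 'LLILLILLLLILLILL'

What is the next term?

LLILLILLLLILLILLLLILLILLILLILLLLILLILLLLILLI

Applying the rule to each of the 16 symbols of LLILLILLLLILLILL gives the pieces LLI LLI LL LLI LLI LL LLI LLI LLI LLI LL LLI LLI LL LLI LLI, which concatenate to the answer.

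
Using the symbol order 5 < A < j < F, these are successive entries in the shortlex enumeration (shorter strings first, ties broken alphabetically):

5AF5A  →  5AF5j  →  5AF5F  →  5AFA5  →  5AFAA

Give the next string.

5AFAj

The successor of 5AFAA increments the rightmost position that isn't already F and resets every position after it to 5.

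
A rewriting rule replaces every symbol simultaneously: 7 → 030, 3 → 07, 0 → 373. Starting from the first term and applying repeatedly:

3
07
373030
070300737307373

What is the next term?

Rewriting the 15 symbols of 070300737307373 one by one yields 373 030 373 07 373 373 030 07 030 07 373 030 07 030 07; concatenated:

3730303730737337303007030073730300703007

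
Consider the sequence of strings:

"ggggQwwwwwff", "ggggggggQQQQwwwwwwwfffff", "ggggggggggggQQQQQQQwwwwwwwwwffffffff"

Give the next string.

ggggggggggggggggQQQQQQQQQQwwwwwwwwwwwfffffffffff

Each string has the form g^{4n} Q^{3n-2} w^{2n+3} f^{3n-1} (n = 1, 2, …).
Setting n = 4 gives 16, 10, 11, 11 characters in each block.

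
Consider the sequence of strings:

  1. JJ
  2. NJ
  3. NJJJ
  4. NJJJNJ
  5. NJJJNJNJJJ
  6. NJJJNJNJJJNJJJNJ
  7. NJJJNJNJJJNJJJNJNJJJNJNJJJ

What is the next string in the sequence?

NJJJNJNJJJNJJJNJNJJJNJNJJJNJJJNJNJJJNJJJNJ

This is a Fibonacci-style word recurrence s(k) = s(k−1)·s(k−2): e.g. NJ·JJ = NJJJ.
Continuing: NJJJNJNJJJNJJJNJNJJJNJNJJJ · NJJJNJNJJJNJJJNJ gives term 8.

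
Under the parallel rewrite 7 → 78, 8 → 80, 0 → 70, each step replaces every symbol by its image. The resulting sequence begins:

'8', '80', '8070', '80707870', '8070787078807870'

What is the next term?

80707870788078707880807078807870

Replace each of the 16 characters of 8070787078807870 in place — 80 70 78 70 78 80 78 70 78 80 80 70 78 80 78 70 — and concatenate.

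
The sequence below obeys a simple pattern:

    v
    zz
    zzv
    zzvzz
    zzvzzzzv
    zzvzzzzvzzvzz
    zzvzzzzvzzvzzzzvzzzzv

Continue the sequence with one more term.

zzvzzzzvzzvzzzzvzzzzvzzvzzzzvzzvzz

Each term (from the third on) is the previous term followed by the one before it: term 3 = zz·v = zzv.
Continuing: zzvzzzzvzzvzzzzvzzzzv · zzvzzzzvzzvzz gives term 8.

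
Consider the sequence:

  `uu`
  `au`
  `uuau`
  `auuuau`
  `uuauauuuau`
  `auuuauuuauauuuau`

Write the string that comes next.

uuauauuuauauuuauuuauauuuau

This is a Fibonacci-style word recurrence s(k) = s(k−2)·s(k−1): e.g. uu·au = uuau.
The next term joins uuauauuuau and auuuauuuauauuuau.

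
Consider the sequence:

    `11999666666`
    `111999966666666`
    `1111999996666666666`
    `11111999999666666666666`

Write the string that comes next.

111111999999966666666666666

Term n consists of n-1 1's, followed by n 9's, followed by 2n 6's, where the shown terms are n = 3, 4, 5, 6.
For the next term, n = 7, so the run lengths are 6, 7, 14.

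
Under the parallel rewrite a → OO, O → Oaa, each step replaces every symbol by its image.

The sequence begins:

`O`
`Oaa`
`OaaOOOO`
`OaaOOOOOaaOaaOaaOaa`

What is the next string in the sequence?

Rewriting the 19 symbols of OaaOOOOOaaOaaOaaOaa one by one yields Oaa OO OO Oaa Oaa Oaa Oaa Oaa OO OO Oaa OO OO Oaa OO OO Oaa OO OO; concatenated:

OaaOOOOOaaOaaOaaOaaOaaOOOOOaaOOOOOaaOOOOOaaOOOO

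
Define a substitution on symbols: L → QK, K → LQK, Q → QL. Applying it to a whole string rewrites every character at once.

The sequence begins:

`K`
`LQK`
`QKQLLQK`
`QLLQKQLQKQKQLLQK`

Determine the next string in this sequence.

Applying the rule to each of the 16 symbols of QLLQKQLQKQKQLLQK gives the pieces QL QK QK QL LQK QL QK QL LQK QL LQK QL QK QK QL LQK, which concatenate to the answer.

QLQKQKQLLQKQLQKQLLQKQLLQKQLQKQKQLLQK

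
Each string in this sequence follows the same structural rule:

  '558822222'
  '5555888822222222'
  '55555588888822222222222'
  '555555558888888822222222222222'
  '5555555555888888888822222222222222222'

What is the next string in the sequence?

55555555555588888888888822222222222222222222

Reading off run lengths: 5 runs 2, 4, 6, 8, 10; 8 runs 2, 4, 6, 8, 10; 2 runs 5, 8, 11, 14, 17 — each is linear in n (n = 1, 2, …).
At n = 6 the blocks have lengths 12, 12, 20.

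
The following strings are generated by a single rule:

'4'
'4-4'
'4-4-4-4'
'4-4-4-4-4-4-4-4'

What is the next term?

s(k+1) = s(k)·-·s(k) — each term doubles the last with '-' between the halves.
One more doubling of 4-4-4-4-4-4-4-4 gives the answer.

4-4-4-4-4-4-4-4-4-4-4-4-4-4-4-4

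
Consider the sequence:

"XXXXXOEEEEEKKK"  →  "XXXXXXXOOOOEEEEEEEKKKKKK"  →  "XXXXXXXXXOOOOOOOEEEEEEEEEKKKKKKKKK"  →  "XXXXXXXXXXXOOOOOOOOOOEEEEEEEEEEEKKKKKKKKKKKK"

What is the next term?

The n-th term is 2n+3 X's then 3n-2 O's then 2n+3 E's then 3n K's (n = 1, 2, …).
Setting n = 5 gives 13, 13, 13, 15 characters in each block.

XXXXXXXXXXXXXOOOOOOOOOOOOOEEEEEEEEEEEEEKKKKKKKKKKKKKKK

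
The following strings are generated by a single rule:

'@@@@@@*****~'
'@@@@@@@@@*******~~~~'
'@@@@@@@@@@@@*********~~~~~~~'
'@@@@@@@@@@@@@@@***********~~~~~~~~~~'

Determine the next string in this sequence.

@@@@@@@@@@@@@@@@@@*************~~~~~~~~~~~~~

Each string has the form @^{3n+3} *^{2n+3} ~^{3n-2} (n = 1, 2, …).
For the next term, n = 5, so the run lengths are 18, 13, 13.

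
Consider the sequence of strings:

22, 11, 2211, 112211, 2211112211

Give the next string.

From term 3 onward, concatenate the second-to-last term with the last: 22·11 = 2211, 11·2211 = 112211, …
So term 6 is 112211·2211112211.

1122112211112211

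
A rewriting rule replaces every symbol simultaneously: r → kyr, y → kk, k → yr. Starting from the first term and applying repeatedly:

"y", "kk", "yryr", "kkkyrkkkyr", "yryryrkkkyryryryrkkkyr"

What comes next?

Replace each of the 22 characters of yryryrkkkyryryryrkkkyr in place — kk kyr kk kyr kk kyr yr yr yr kk kyr kk kyr kk kyr kk kyr yr yr yr kk kyr — and concatenate.

kkkyrkkkyrkkkyryryryrkkkyrkkkyrkkkyrkkkyryryryrkkkyr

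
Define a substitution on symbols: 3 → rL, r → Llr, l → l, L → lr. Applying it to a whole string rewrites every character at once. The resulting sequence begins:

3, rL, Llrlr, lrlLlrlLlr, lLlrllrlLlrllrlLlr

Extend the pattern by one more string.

φ(lLlrllrlLlrllrlLlr) expands symbol-by-symbol to l lr l Llr l l Llr l lr l Llr l l Llr l lr l Llr; joining the 18 pieces gives the next term.

llrlLlrllLlrllrlLlrllLlrllrlLlr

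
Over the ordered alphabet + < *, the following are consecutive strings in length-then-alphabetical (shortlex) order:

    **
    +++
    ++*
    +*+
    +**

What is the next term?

Find the rightmost character of +** below *, bump it to the next letter, and reset everything to its right to +.

*++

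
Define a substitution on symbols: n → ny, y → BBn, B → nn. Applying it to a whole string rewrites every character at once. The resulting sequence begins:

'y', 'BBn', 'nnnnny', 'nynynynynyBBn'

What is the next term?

nyBBnnyBBnnyBBnnyBBnnyBBnnnnnny

Applying the rule to each of the 13 symbols of nynynynynyBBn gives the pieces ny BBn ny BBn ny BBn ny BBn ny BBn nn nn ny, which concatenate to the answer.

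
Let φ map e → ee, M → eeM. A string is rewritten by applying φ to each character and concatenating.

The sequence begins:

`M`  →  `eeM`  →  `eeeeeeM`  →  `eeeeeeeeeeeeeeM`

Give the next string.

φ(eeeeeeeeeeeeeeM) expands symbol-by-symbol to ee ee ee ee ee ee ee ee ee ee ee ee ee ee eeM; joining the 15 pieces gives the next term.

eeeeeeeeeeeeeeeeeeeeeeeeeeeeeeM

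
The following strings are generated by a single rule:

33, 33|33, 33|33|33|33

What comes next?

Every step duplicates the string with '|' between the halves.
Doubling 33|33|33|33 with '|' between the halves:

33|33|33|33|33|33|33|33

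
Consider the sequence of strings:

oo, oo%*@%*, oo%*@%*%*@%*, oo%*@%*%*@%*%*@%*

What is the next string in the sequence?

Each term is the previous one with %*@%* appended.
So the next term is oo%*@%*%*@%*%*@%*·%*@%*.

oo%*@%*%*@%*%*@%*%*@%*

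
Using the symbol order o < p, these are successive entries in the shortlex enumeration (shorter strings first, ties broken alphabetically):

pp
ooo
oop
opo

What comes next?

opp

Find the rightmost character of opo below p, bump it to the next letter, and reset everything to its right to o.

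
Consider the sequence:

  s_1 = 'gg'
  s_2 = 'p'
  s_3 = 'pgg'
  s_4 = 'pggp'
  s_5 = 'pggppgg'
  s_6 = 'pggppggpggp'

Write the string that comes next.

pggppggpggppggppgg

Each term (from the third on) is the previous term followed by the one before it: term 3 = p·gg = pgg.
The next term joins pggppggpggp and pggppgg.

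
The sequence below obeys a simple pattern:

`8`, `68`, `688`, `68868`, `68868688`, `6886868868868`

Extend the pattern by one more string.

688686886886868868688

This is a Fibonacci-style word recurrence s(k) = s(k−1)·s(k−2): e.g. 68·8 = 688.
Continuing: 6886868868868 · 68868688 gives term 7.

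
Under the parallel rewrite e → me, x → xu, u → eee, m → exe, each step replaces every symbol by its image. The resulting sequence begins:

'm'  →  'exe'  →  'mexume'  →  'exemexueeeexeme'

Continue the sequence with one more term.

mexumeexemexueeememememexumeexeme

Replace each of the 15 characters of exemexueeeexeme in place — me xu me exe me xu eee me me me me xu me exe me — and concatenate.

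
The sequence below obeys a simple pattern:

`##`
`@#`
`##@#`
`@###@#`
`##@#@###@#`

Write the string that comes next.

From term 3 onward, concatenate the second-to-last term with the last: ##·@# = ##@#, @#·##@# = @###@#, …
The next term joins @###@# and ##@#@###@#.

@###@###@#@###@#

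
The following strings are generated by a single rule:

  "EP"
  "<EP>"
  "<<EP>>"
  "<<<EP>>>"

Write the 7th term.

Each term wraps the previous one in < on the left and > on the right.
From <<<EP>>>, 3 further steps: <<<EP>>> → <<<<EP>>>> → <<<<<EP>>>>> → (answer).

<<<<<<EP>>>>>>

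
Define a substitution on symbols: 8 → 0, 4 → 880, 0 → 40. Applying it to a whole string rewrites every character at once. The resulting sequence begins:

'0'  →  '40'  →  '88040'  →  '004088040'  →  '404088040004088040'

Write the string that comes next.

φ(404088040004088040) expands symbol-by-symbol to 880 40 880 40 0 0 40 880 40 40 40 880 40 0 0 40 880 40; joining the 18 pieces gives the next term.

8804088040004088040404088040004088040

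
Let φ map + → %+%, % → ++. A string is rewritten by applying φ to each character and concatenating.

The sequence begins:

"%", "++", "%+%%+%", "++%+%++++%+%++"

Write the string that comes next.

%+%%+%++%+%++%+%%+%%+%%+%++%+%++%+%%+%

Applying the rule to each of the 14 symbols of ++%+%++++%+%++ gives the pieces %+% %+% ++ %+% ++ %+% %+% %+% %+% ++ %+% ++ %+% %+%, which concatenate to the answer.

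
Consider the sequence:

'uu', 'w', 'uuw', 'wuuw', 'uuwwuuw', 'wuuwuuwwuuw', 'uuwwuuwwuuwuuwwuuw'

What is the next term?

From term 3 onward, concatenate the second-to-last term with the last: uu·w = uuw, w·uuw = wuuw, …
The next term joins wuuwuuwwuuw and uuwwuuwwuuwuuwwuuw.

wuuwuuwwuuwuuwwuuwwuuwuuwwuuw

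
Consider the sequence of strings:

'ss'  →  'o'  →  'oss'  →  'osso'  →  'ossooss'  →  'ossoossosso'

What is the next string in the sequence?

From term 3 onward, concatenate the last term with the second-to-last: o·ss = oss, oss·o = osso, …
So term 7 is ossoossosso·ossooss.

ossoossossoossooss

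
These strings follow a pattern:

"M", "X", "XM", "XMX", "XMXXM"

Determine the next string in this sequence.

This is a Fibonacci-style word recurrence s(k) = s(k−1)·s(k−2): e.g. X·M = XM.
Continuing: XMXXM · XMX gives term 6.

XMXXMXMX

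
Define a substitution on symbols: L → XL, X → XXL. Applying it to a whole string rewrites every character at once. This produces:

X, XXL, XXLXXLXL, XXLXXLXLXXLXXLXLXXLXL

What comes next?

Rewriting the 21 symbols of XXLXXLXLXXLXXLXLXXLXL one by one yields XXL XXL XL XXL XXL XL XXL XL XXL XXL XL XXL XXL XL XXL XL XXL XXL XL XXL XL; concatenated:

XXLXXLXLXXLXXLXLXXLXLXXLXXLXLXXLXXLXLXXLXLXXLXXLXLXXLXL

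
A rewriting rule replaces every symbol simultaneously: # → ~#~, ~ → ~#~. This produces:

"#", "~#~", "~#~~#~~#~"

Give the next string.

~#~~#~~#~~#~~#~~#~~#~~#~~#~

Apply φ to ~#~~#~~#~ symbol by symbol: ~→~#~, #→~#~, ~→~#~, ~→~#~, #→~#~, ~→~#~, ~→~#~, #→~#~, ~→~#~; joined: ~#~ ~#~ ~#~ ~#~ ~#~ ~#~ ~#~ ~#~ ~#~.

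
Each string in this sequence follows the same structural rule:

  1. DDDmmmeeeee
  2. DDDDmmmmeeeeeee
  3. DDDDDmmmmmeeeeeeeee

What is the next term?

Each string has the form D^{n+1} m^{n+1} e^{2n+1}, where the shown terms are n = 2, 3, 4.
For the next term, n = 5, so the run lengths are 6, 6, 11.

DDDDDDmmmmmmeeeeeeeeeee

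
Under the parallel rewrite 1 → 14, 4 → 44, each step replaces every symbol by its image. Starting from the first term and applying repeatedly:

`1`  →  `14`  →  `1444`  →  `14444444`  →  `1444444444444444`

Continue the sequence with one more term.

14444444444444444444444444444444

Applying the rule to each of the 16 symbols of 1444444444444444 gives the pieces 14 44 44 44 44 44 44 44 44 44 44 44 44 44 44 44, which concatenate to the answer.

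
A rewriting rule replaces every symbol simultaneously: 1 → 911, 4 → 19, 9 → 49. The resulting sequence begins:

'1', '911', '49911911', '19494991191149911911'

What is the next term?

Rewriting the 20 symbols of 19494991191149911911 one by one yields 911 49 19 49 19 49 49 911 911 49 911 911 19 49 49 911 911 49 911 911; concatenated:

9114919491949499119114991191119494991191149911911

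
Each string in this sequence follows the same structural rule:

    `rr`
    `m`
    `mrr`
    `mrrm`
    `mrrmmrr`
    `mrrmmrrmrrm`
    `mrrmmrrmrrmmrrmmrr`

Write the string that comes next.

From term 3 onward, concatenate the last term with the second-to-last: m·rr = mrr, mrr·m = mrrm, …
So term 8 is mrrmmrrmrrmmrrmmrr·mrrmmrrmrrm.

mrrmmrrmrrmmrrmmrrmrrmmrrmrrm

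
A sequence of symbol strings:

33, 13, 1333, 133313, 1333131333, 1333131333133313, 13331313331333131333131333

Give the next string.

Each term (from the third on) is the previous term followed by the one before it: term 3 = 13·33 = 1333.
The next term joins 13331313331333131333131333 and 1333131333133313.

133313133313331313331313331333131333133313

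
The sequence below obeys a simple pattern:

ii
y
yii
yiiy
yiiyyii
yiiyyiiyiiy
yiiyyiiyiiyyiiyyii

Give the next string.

Each term (from the third on) is the previous term followed by the one before it: term 3 = y·ii = yii.
Continuing: yiiyyiiyiiyyiiyyii · yiiyyiiyiiy gives term 8.

yiiyyiiyiiyyiiyyiiyiiyyiiyiiy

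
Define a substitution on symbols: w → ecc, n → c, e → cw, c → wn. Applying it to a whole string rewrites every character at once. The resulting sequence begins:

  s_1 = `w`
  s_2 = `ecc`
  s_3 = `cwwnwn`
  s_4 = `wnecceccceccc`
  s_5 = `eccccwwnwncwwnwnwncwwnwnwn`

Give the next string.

Rewriting the 26 symbols of eccccwwnwncwwnwnwncwwnwnwn one by one yields cw wn wn wn wn ecc ecc c ecc c wn ecc ecc c ecc c ecc c wn ecc ecc c ecc c ecc c; concatenated:

cwwnwnwnwneccecccecccwneccecccecccecccwnecceccceccceccc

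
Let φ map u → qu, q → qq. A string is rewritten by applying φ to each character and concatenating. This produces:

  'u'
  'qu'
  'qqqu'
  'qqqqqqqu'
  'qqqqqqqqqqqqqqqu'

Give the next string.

φ(qqqqqqqqqqqqqqqu) expands symbol-by-symbol to qq qq qq qq qq qq qq qq qq qq qq qq qq qq qq qu; joining the 16 pieces gives the next term.

qqqqqqqqqqqqqqqqqqqqqqqqqqqqqqqu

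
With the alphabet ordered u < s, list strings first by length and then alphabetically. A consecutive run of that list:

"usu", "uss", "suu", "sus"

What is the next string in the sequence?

ssu

The successor of sus increments the rightmost position that isn't already s and resets every position after it to u.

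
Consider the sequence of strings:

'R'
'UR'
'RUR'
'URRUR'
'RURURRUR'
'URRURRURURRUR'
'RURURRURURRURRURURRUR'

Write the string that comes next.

URRURRURURRURRURURRURURRURRURURRUR

From term 3 onward, concatenate the second-to-last term with the last: R·UR = RUR, UR·RUR = URRUR, …
Continuing: URRURRURURRUR · RURURRURURRURRURURRUR gives term 8.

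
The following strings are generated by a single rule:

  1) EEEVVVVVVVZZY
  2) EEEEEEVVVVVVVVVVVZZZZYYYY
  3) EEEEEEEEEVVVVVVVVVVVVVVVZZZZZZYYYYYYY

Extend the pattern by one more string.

The n-th term is 3n E's then 4n+3 V's then 2n Z's then 3n-2 Y's (n = 1, 2, …).
For the next term, n = 4, so the run lengths are 12, 19, 8, 10.

EEEEEEEEEEEEVVVVVVVVVVVVVVVVVVVZZZZZZZZYYYYYYYYYY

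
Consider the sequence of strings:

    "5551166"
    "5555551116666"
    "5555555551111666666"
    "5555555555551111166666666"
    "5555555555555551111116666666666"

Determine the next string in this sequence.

5555555555555555551111111666666666666

Reading off run lengths: 5 runs 3, 6, 9, 12, 15; 1 runs 2, 3, 4, 5, 6; 6 runs 2, 4, 6, 8, 10 — each is linear in n (n = 1, 2, …).
At n = 6 the blocks have lengths 18, 7, 12.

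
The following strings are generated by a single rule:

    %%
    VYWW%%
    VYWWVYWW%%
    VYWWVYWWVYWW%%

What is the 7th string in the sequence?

Each term is the previous one with VYWW prepended.
From VYWWVYWWVYWW%%, 3 further steps: VYWWVYWWVYWW%% → VYWWVYWWVYWWVYWW%% → VYWWVYWWVYWWVYWWVYWW%% → (answer).

VYWWVYWWVYWWVYWWVYWWVYWW%%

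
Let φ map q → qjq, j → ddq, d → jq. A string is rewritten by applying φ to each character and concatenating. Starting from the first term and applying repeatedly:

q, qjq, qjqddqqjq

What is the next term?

Expanding qjqddqqjq: q→qjq, j→ddq, q→qjq, d→jq, d→jq, q→qjq, q→qjq, j→ddq, q→qjq. Concatenated: qjq ddq qjq jq jq qjq qjq ddq qjq.

qjqddqqjqjqjqqjqqjqddqqjq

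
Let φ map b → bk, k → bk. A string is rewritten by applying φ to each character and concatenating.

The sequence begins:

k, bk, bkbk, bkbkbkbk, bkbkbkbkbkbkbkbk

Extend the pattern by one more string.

Replace each of the 16 characters of bkbkbkbkbkbkbkbk in place — bk bk bk bk bk bk bk bk bk bk bk bk bk bk bk bk — and concatenate.

bkbkbkbkbkbkbkbkbkbkbkbkbkbkbkbk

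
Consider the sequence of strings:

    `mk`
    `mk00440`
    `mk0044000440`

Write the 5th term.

mk00440004400044000440

The strings grow by a fixed suffix 00440 each time.
From mk0044000440, 2 further steps: mk0044000440 → mk004400044000440 → (answer).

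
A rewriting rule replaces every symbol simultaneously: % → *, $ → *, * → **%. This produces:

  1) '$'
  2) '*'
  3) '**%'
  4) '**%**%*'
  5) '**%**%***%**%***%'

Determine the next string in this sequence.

Applying the rule to each of the 17 symbols of **%**%***%**%***% gives the pieces **% **% * **% **% * **% **% **% * **% **% * **% **% **% *, which concatenate to the answer.

**%**%***%**%***%**%**%***%**%***%**%**%*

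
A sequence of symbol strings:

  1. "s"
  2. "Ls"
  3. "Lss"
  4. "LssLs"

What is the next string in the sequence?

From term 3 onward, concatenate the last term with the second-to-last: Ls·s = Lss, Lss·Ls = LssLs, …
Continuing: LssLs · Lss gives term 5.

LssLsLss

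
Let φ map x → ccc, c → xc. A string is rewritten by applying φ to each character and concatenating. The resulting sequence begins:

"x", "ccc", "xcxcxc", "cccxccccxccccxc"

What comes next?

Applying the rule to each of the 15 symbols of cccxccccxccccxc gives the pieces xc xc xc ccc xc xc xc xc ccc xc xc xc xc ccc xc, which concatenate to the answer.

xcxcxccccxcxcxcxccccxcxcxcxccccxc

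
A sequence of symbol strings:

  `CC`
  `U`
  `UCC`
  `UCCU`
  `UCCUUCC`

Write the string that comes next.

From term 3 onward, concatenate the last term with the second-to-last: U·CC = UCC, UCC·U = UCCU, …
So term 6 is UCCUUCC·UCCU.

UCCUUCCUCCU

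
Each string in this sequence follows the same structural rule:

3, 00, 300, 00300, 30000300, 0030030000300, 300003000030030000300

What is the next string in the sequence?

Each term (from the third on) is the two preceding terms concatenated in order: term 3 = 3·00 = 300.
Continuing: 0030030000300 · 300003000030030000300 gives term 8.

0030030000300300003000030030000300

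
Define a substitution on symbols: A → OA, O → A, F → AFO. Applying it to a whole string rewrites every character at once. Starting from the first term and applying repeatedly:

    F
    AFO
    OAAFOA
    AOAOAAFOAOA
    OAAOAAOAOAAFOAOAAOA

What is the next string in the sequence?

φ(OAAOAAOAOAAFOAOAAOA) expands symbol-by-symbol to A OA OA A OA OA A OA A OA OA AFO A OA A OA OA A OA; joining the 19 pieces gives the next term.

AOAOAAOAOAAOAAOAOAAFOAOAAOAOAAOA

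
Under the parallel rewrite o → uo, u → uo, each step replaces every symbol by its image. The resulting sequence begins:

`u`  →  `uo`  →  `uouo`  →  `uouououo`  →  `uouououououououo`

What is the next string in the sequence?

Replace each of the 16 characters of uouououououououo in place — uo uo uo uo uo uo uo uo uo uo uo uo uo uo uo uo — and concatenate.

uouououououououououououououououo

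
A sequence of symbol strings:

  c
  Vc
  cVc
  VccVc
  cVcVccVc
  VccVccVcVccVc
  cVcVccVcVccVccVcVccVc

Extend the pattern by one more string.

Each term (from the third on) is the two preceding terms concatenated in order: term 3 = c·Vc = cVc.
So term 8 is VccVccVcVccVc·cVcVccVcVccVccVcVccVc.

VccVccVcVccVccVcVccVcVccVccVcVccVc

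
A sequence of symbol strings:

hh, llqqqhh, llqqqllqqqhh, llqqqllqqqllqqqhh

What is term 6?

Each term is the previous one with llqqq prepended.
From llqqqllqqqllqqqhh, 2 further steps: llqqqllqqqllqqqhh → llqqqllqqqllqqqllqqqhh → (answer).

llqqqllqqqllqqqllqqqllqqqhh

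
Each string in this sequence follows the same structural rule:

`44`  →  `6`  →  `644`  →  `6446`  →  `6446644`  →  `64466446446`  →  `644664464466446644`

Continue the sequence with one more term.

From term 3 onward, concatenate the last term with the second-to-last: 6·44 = 644, 644·6 = 6446, …
So term 8 is 644664464466446644·64466446446.

64466446446644664464466446446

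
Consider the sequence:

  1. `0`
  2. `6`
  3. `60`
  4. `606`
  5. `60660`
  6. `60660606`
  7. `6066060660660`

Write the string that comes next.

This is a Fibonacci-style word recurrence s(k) = s(k−1)·s(k−2): e.g. 6·0 = 60.
So term 8 is 6066060660660·60660606.

606606066066060660606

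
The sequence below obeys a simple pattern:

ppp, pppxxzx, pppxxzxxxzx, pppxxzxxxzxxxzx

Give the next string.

Each term is the previous one with xxzx appended.
Applying this once more to pppxxzxxxzxxxzx:

pppxxzxxxzxxxzxxxzx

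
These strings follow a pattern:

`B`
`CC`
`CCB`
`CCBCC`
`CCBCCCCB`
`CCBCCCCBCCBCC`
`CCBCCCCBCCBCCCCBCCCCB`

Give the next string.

From term 3 onward, concatenate the last term with the second-to-last: CC·B = CCB, CCB·CC = CCBCC, …
The next term joins CCBCCCCBCCBCCCCBCCCCB and CCBCCCCBCCBCC.

CCBCCCCBCCBCCCCBCCCCBCCBCCCCBCCBCC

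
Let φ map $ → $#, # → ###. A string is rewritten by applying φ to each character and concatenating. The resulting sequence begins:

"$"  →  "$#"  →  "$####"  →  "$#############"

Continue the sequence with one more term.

$########################################

Replace each of the 14 characters of $############# in place — $# ### ### ### ### ### ### ### ### ### ### ### ### ### — and concatenate.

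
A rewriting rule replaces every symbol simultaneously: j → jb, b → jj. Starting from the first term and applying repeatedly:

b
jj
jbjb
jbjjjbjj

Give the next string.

jbjjjbjbjbjjjbjb

Apply φ to jbjjjbjj symbol by symbol: j→jb, b→jj, j→jb, j→jb, j→jb, b→jj, j→jb, j→jb; joined: jb jj jb jb jb jj jb jb.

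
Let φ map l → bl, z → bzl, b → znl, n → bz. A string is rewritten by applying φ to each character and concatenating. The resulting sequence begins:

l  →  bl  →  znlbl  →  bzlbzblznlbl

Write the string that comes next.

znlbzlblznlbzlznlblbzlbzblznlbl

Rewriting each symbol of bzlbzblznlbl: b→znl, z→bzl, l→bl, b→znl, z→bzl, b→znl, l→bl, z→bzl, n→bz, l→bl, b→znl, l→bl, which concatenates to znl bzl bl znl bzl znl bl bzl bz bl znl bl.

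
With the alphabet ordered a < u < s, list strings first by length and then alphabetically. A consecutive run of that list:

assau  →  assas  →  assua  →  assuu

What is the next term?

Find the rightmost character of assuu below s, bump it to the next letter, and reset everything to its right to a.

assus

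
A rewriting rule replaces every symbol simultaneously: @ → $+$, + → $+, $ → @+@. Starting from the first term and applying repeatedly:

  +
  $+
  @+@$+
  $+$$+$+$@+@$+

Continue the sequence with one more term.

φ($+$$+$+$@+@$+) expands symbol-by-symbol to @+@ $+ @+@ @+@ $+ @+@ $+ @+@ $+$ $+ $+$ @+@ $+; joining the 13 pieces gives the next term.

@+@$+@+@@+@$+@+@$+@+@$+$$+$+$@+@$+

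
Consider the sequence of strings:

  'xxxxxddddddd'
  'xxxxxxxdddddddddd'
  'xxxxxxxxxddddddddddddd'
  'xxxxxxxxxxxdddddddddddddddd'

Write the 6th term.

xxxxxxxxxxxxxxxdddddddddddddddddddddd

Each string has the form x^{2n+1} d^{3n+1}, where the shown terms are n = 2, 3, 4, 5.
For term 6, n = 7, so the run lengths are 15, 22.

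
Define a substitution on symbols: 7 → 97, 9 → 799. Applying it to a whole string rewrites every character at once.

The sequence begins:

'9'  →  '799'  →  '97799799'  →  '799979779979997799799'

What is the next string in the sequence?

Rewriting the 21 symbols of 799979779979997799799 one by one yields 97 799 799 799 97 799 97 97 799 799 97 799 799 799 97 97 799 799 97 799 799; concatenated:

9779979979997799979779979997799799799979779979997799799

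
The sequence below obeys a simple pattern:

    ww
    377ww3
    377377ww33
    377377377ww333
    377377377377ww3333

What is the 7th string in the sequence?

Each term wraps the previous one in 377 on the left and 3 on the right.
From 377377377377ww3333, 2 further steps: 377377377377ww3333 → 377377377377377ww33333 → (answer).

377377377377377377ww333333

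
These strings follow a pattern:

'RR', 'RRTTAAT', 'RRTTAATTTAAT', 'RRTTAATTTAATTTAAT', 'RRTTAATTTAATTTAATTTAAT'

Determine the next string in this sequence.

Each term is the previous one with TTAAT appended.
Applying this once more to RRTTAATTTAATTTAATTTAAT:

RRTTAATTTAATTTAATTTAATTTAAT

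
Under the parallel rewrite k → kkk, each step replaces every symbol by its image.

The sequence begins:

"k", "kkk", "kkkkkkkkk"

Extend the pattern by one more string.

Apply φ to kkkkkkkkk symbol by symbol: k→kkk, k→kkk, k→kkk, k→kkk, k→kkk, k→kkk, k→kkk, k→kkk, k→kkk; joined: kkk kkk kkk kkk kkk kkk kkk kkk kkk.

kkkkkkkkkkkkkkkkkkkkkkkkkkk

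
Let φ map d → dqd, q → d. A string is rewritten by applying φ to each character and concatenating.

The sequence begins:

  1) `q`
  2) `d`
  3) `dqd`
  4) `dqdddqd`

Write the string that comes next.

Expanding dqdddqd: d→dqd, q→d, d→dqd, d→dqd, d→dqd, q→d, d→dqd. Concatenated: dqd d dqd dqd dqd d dqd.

dqdddqddqddqdddqd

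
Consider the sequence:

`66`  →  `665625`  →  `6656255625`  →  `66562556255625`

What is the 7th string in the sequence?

Each term is the previous one with 5625 appended.
From 66562556255625, 3 further steps: 66562556255625 → 665625562556255625 → 6656255625562556255625 → (answer).

66562556255625562556255625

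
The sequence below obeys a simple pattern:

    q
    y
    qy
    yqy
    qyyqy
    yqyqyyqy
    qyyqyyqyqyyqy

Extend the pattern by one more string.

yqyqyyqyqyyqyyqyqyyqy

Each term (from the third on) is the two preceding terms concatenated in order: term 3 = q·y = qy.
So term 8 is yqyqyyqy·qyyqyyqyqyyqy.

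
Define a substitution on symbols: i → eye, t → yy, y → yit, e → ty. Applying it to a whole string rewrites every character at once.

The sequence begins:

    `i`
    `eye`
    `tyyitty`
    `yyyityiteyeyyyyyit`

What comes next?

Rewriting the 18 symbols of yyyityiteyeyyyyyit one by one yields yit yit yit eye yy yit eye yy ty yit ty yit yit yit yit yit eye yy; concatenated:

yityityiteyeyyyiteyeyytyyittyyityityityityiteyeyy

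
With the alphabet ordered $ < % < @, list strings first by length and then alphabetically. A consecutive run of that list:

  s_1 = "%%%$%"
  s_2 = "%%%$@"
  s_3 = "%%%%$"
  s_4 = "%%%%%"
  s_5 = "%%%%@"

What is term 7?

Advancing 2 positions from %%%%@ through %%%%@ → %%%@$ reaches term 7.

%%%@%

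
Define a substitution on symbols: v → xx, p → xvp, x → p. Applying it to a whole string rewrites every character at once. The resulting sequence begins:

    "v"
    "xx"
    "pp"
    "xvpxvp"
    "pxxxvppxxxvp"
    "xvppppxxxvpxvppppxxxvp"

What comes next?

Applying the rule to each of the 22 symbols of xvppppxxxvpxvppppxxxvp gives the pieces p xx xvp xvp xvp xvp p p p xx xvp p xx xvp xvp xvp xvp p p p xx xvp, which concatenate to the answer.

pxxxvpxvpxvpxvppppxxxvppxxxvpxvpxvpxvppppxxxvp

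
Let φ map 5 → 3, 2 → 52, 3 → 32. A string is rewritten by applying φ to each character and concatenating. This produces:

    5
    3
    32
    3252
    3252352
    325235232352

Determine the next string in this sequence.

Expanding 325235232352: 3→32, 2→52, 5→3, 2→52, 3→32, 5→3, 2→52, 3→32, 2→52, 3→32, 5→3, 2→52. Concatenated: 32 52 3 52 32 3 52 32 52 32 3 52.

325235232352325232352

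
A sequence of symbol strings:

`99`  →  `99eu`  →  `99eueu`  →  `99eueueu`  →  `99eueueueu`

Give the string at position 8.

99eueueueueueueu

Each term is the previous one with eu appended.
From 99eueueueu, 3 further steps: 99eueueueu → 99eueueueueu → 99eueueueueueu → (answer).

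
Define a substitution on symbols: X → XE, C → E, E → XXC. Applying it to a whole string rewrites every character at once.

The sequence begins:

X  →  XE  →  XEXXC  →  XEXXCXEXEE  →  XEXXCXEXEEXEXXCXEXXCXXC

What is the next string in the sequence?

XEXXCXEXEEXEXXCXEXXCXXCXEXXCXEXEEXEXXCXEXEEXEXEE

φ(XEXXCXEXEEXEXXCXEXXCXXC) expands symbol-by-symbol to XE XXC XE XE E XE XXC XE XXC XXC XE XXC XE XE E XE XXC XE XE E XE XE E; joining the 23 pieces gives the next term.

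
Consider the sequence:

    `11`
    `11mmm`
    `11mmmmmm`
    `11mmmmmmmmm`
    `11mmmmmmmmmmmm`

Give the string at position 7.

11mmmmmmmmmmmmmmmmmm

The strings grow by a fixed suffix mmm each time.
From 11mmmmmmmmmmmm, 2 further steps: 11mmmmmmmmmmmm → 11mmmmmmmmmmmmmmm → (answer).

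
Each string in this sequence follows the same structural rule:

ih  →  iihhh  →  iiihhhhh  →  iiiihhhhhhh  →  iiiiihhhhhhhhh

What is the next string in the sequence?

iiiiiihhhhhhhhhhh

Reading off run lengths: i runs 1, 2, 3, 4, 5; h runs 1, 3, 5, 7, 9 — each is linear in n (n = 1, 2, …).
Setting n = 6 gives 6, 11 characters in each block.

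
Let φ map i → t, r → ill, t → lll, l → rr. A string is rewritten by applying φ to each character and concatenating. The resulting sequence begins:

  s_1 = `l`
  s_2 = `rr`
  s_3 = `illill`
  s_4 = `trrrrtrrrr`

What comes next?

lllillillillilllllillillillill

Rewriting each symbol of trrrrtrrrr: t→lll, r→ill, r→ill, r→ill, r→ill, t→lll, r→ill, r→ill, r→ill, r→ill, which concatenates to lll ill ill ill ill lll ill ill ill ill.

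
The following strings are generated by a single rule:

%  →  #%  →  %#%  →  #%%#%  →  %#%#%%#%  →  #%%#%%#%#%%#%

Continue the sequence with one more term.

From term 3 onward, concatenate the second-to-last term with the last: %·#% = %#%, #%·%#% = #%%#%, …
The next term joins %#%#%%#% and #%%#%%#%#%%#%.

%#%#%%#%#%%#%%#%#%%#%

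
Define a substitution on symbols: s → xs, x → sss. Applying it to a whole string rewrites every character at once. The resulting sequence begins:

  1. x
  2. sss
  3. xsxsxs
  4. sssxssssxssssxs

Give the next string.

φ(sssxssssxssssxs) expands symbol-by-symbol to xs xs xs sss xs xs xs xs sss xs xs xs xs sss xs; joining the 15 pieces gives the next term.

xsxsxssssxsxsxsxssssxsxsxsxssssxs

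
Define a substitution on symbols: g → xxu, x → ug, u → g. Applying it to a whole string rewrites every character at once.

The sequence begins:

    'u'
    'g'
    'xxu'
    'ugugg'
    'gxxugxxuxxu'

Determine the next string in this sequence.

Expanding gxxugxxuxxu: g→xxu, x→ug, x→ug, u→g, g→xxu, x→ug, x→ug, u→g, x→ug, x→ug, u→g. Concatenated: xxu ug ug g xxu ug ug g ug ug g.

xxuuguggxxuuguggugugg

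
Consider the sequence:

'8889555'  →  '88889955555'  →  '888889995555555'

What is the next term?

8888889999555555555

Each string has the form 8^{n+1} 9^{n-1} 5^{2n-1}, where the shown terms are n = 2, 3, 4.
For the next term, n = 5, so the run lengths are 6, 4, 9.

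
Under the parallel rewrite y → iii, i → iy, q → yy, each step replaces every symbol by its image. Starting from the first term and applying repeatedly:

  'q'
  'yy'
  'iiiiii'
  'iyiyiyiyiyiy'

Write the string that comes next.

Rewriting each symbol of iyiyiyiyiyiy: i→iy, y→iii, i→iy, y→iii, i→iy, y→iii, i→iy, y→iii, i→iy, y→iii, i→iy, y→iii, which concatenates to iy iii iy iii iy iii iy iii iy iii iy iii.

iyiiiiyiiiiyiiiiyiiiiyiiiiyiii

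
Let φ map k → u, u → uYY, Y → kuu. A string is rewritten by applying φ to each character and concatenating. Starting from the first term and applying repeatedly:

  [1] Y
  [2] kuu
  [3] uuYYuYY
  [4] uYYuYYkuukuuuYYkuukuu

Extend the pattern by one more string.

uYYkuukuuuYYkuukuuuuYYuYYuuYYuYYuYYkuukuuuuYYuYYuuYYuYY

Replace each of the 21 characters of uYYuYYkuukuuuYYkuukuu in place — uYY kuu kuu uYY kuu kuu u uYY uYY u uYY uYY uYY kuu kuu u uYY uYY u uYY uYY — and concatenate.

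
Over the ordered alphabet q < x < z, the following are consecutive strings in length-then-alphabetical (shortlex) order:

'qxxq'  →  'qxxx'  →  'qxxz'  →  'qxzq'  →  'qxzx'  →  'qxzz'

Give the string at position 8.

Advancing 2 positions from qxzz through qxzz → qzqq reaches term 8.

qzqx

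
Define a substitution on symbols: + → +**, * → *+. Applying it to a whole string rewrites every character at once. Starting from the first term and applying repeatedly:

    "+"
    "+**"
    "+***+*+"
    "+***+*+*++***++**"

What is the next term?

Rewriting the 17 symbols of +***+*+*++***++** one by one yields +** *+ *+ *+ +** *+ +** *+ +** +** *+ *+ *+ +** +** *+ *+; concatenated:

+***+*+*++***++***++**+***+*+*++**+***+*+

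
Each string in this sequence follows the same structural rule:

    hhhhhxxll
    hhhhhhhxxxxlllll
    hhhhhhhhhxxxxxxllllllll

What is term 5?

hhhhhhhhhhhhhxxxxxxxxxxllllllllllllll

Each string has the form h^{2n+3} x^{2n} l^{3n-1} (n = 1, 2, …).
At n = 5 the blocks have lengths 13, 10, 14.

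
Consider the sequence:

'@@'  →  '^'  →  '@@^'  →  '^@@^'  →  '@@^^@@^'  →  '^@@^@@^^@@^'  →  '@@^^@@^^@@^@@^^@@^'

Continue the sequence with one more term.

^@@^@@^^@@^@@^^@@^^@@^@@^^@@^

From term 3 onward, concatenate the second-to-last term with the last: @@·^ = @@^, ^·@@^ = ^@@^, …
Continuing: ^@@^@@^^@@^ · @@^^@@^^@@^@@^^@@^ gives term 8.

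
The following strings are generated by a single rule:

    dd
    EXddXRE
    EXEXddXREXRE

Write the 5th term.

Every step adds EX to the front and XRE to the end of the previous string.
From EXEXddXREXRE, 2 further steps: EXEXddXREXRE → EXEXEXddXREXREXRE → (answer).

EXEXEXEXddXREXREXREXRE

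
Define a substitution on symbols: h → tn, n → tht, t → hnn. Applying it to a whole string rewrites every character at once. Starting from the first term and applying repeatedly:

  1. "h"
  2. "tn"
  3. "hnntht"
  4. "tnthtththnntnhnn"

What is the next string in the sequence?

hnnththnntnhnnhnntnhnntnthtththnnthttnthttht

Replace each of the 16 characters of tnthtththnntnhnn in place — hnn tht hnn tn hnn hnn tn hnn tn tht tht hnn tht tn tht tht — and concatenate.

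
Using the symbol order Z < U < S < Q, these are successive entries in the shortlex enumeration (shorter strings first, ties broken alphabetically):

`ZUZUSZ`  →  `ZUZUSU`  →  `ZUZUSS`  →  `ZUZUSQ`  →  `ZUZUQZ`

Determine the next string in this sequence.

ZUZUQU

Find the rightmost character of ZUZUQZ below Q, bump it to the next letter, and reset everything to its right to Z.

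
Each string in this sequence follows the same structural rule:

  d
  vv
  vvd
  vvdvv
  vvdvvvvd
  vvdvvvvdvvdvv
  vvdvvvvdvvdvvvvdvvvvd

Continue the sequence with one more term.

vvdvvvvdvvdvvvvdvvvvdvvdvvvvdvvdvv

Each term (from the third on) is the previous term followed by the one before it: term 3 = vv·d = vvd.
Continuing: vvdvvvvdvvdvvvvdvvvvd · vvdvvvvdvvdvv gives term 8.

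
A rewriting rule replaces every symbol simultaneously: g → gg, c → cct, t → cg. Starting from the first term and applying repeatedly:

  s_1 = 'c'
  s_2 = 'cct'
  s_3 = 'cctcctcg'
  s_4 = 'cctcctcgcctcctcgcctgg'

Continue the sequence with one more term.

Rewriting the 21 symbols of cctcctcgcctcctcgcctgg one by one yields cct cct cg cct cct cg cct gg cct cct cg cct cct cg cct gg cct cct cg gg gg; concatenated:

cctcctcgcctcctcgcctggcctcctcgcctcctcgcctggcctcctcggggg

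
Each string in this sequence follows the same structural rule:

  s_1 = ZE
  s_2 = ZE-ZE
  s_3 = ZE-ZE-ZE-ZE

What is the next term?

s(k+1) = s(k)·-·s(k) — each term doubles the last with '-' between the halves.
So the next term is two copies of ZE-ZE-ZE-ZE with '-' between the halves.

ZE-ZE-ZE-ZE-ZE-ZE-ZE-ZE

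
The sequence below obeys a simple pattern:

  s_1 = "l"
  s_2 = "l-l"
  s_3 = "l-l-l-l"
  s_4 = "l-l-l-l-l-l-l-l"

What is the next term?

Each string is two copies of the previous one joined by '-'.
So the next term is two copies of l-l-l-l-l-l-l-l with '-' between the halves.

l-l-l-l-l-l-l-l-l-l-l-l-l-l-l-l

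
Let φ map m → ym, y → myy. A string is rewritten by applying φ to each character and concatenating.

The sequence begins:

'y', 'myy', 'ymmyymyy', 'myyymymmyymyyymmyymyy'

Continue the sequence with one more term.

Replace each of the 21 characters of myyymymmyymyyymmyymyy in place — ym myy myy myy ym myy ym ym myy myy ym myy myy myy ym ym myy myy ym myy myy — and concatenate.

ymmyymyymyyymmyyymymmyymyyymmyymyymyyymymmyymyyymmyymyy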